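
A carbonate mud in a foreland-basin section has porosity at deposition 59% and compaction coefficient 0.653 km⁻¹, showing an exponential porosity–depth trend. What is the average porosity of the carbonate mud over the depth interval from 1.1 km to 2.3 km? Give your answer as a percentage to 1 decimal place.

19.9%

⟨phi⟩ = (1/(z₂−z₁)) ∫ phi₀ e^(−kz) dz = phi₀·(e^(−k·z₁) − e^(−k·z₂)) / (k·(z₂−z₁))
e^(−0.653×1.1) = 0.4876; e^(−0.653×2.3) = 0.2227
⟨phi⟩ = 0.59 × (0.4876 − 0.2227) / (0.653 × 1.2) = 0.59 × 0.3380 = 0.1994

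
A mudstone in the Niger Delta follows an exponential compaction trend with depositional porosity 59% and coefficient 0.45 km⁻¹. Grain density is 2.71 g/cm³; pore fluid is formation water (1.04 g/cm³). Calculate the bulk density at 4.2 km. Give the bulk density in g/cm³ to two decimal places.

Porosity at depth: φ = 0.59·exp(−0.45×4.2) = 0.59×0.1511 = 0.0891
Bulk density: ρ_b = (1−φ)ρ_g + φ·ρ_f = 0.9109×2.71 + 0.0891×1.04
       = 2.468 + 0.093 = 2.561 g/cm³

2.56 g/cm³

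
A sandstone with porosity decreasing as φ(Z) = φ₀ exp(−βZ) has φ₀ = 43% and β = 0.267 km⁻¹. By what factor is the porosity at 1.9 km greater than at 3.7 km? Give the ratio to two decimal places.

1.62

φ(Z₁)/φ(Z₂) = e^(−β·Z₁)/e^(−β·Z₂) = e^{β(Z₂−Z₁)}
= exp(0.267 × 1.8) = exp(0.4806) = 1.6170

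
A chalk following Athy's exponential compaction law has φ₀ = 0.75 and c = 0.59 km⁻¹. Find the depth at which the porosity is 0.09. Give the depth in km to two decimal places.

3.59 km

Invert Athy's law: Z = ln(φ₀/φ) / c
Z = ln(0.75/0.09) / 0.59 = ln(8.333) / 0.59 = 2.1203 / 0.59 = 3.594 km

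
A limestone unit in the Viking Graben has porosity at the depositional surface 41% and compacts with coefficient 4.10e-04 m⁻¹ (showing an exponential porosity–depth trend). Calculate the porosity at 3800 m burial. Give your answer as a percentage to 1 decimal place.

8.6%

Working in km (1 km = 1000 m; c in km⁻¹ = c in m⁻¹ × 1000):
φ = φ₀·exp(−c·Z) = 0.41 × exp(−0.41 × 3.8) = 0.41 × exp(−1.558)
  = 0.41 × 0.2106 = 0.0863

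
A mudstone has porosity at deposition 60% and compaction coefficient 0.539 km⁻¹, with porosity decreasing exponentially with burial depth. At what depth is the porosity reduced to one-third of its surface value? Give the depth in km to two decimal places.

2.04 km

φ/φ₀ = 1/3 ⇒ exp(−β·Z) = 1/3 ⇒ Z = ln(3) / β
Z = 1.0986 / 0.539 = 2.038 km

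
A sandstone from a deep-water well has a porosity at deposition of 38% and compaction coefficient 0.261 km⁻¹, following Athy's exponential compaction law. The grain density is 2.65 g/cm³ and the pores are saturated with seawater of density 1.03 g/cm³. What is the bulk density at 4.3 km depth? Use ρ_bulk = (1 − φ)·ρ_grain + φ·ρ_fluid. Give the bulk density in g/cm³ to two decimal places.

Porosity at depth: n = 0.38·exp(−0.261×4.3) = 0.38×0.3255 = 0.1237
Bulk density: ρ_b = (1−n)ρ_g + n·ρ_f = 0.8763×2.65 + 0.1237×1.03
       = 2.322 + 0.127 = 2.450 g/cm³

2.45 g/cm³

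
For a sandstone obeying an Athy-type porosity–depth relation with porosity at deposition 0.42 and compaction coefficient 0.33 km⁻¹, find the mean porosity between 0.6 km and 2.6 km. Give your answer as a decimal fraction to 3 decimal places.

⟨phi⟩ = (1/(z₂−z₁)) ∫ phi₀ e^(−βz) dz = phi₀·(e^(−β·z₁) − e^(−β·z₂)) / (β·(z₂−z₁))
e^(−0.33×0.6) = 0.8204; e^(−0.33×2.6) = 0.4240
⟨phi⟩ = 0.42 × (0.8204 − 0.4240) / (0.33 × 2) = 0.42 × 0.6005 = 0.2522

0.252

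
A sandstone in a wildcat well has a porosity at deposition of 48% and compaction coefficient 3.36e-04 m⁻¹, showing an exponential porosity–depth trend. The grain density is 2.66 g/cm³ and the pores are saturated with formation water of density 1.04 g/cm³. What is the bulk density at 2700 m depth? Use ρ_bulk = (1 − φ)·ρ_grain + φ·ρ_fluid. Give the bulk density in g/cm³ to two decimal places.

2.35 g/cm³

Working in km (1 km = 1000 m; k in km⁻¹ = k in m⁻¹ × 1000):
Porosity at depth: φ = 0.48·exp(−0.336×2.7) = 0.48×0.4037 = 0.1938
Bulk density: ρ_b = (1−φ)ρ_g + φ·ρ_f = 0.8062×2.66 + 0.1938×1.04
       = 2.145 + 0.202 = 2.346 g/cm³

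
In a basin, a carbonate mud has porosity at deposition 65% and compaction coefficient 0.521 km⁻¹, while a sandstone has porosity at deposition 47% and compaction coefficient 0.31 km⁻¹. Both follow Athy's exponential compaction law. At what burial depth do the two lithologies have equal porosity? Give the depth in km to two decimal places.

Set phi₀ₐ e^(−βₐZ) = phi₀ᵦ e^(−βᵦZ) ⇒ ln(phi₀ₐ/phi₀ᵦ) = (βₐ − βᵦ)·Z
Z = ln(0.65/0.47) / (0.521 − 0.31) = 0.3242 / 0.211 = 1.537 km

1.54 km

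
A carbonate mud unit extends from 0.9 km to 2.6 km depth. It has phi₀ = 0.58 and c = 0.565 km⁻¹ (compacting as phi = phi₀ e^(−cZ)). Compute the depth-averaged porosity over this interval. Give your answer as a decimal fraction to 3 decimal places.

0.224

⟨phi⟩ = (1/(Z₂−Z₁)) ∫ phi₀ e^(−cZ) dZ = phi₀·(e^(−c·Z₁) − e^(−c·Z₂)) / (c·(Z₂−Z₁))
e^(−0.565×0.9) = 0.6014; e^(−0.565×2.6) = 0.2302
⟨phi⟩ = 0.58 × (0.6014 − 0.2302) / (0.565 × 1.7) = 0.58 × 0.3865 = 0.2242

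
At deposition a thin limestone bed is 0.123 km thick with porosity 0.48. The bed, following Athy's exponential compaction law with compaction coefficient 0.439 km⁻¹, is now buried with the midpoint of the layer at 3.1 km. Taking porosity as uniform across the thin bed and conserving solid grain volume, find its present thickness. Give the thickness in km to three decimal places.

0.073 km

Porosity at 3.1 km: phi = 0.48·exp(−0.439×3.1) = 0.1231
Solid-volume conservation: h(1−phi) = h₀(1−phi₀) ⇒ h = h₀·(1−phi₀)/(1−phi)
h = 0.123 × (1 − 0.48)/(1 − 0.1231) = 0.123 × 0.5930 = 0.0729 km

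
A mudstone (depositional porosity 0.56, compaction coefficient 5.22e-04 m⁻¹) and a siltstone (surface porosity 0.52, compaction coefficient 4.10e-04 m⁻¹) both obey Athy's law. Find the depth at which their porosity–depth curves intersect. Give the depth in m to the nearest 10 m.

660 m

Working in km (1 km = 1000 m; k in km⁻¹ = k in m⁻¹ × 1000):
Set φ₀ₐ e^(−kₐZ) = φ₀ᵦ e^(−kᵦZ) ⇒ ln(φ₀ₐ/φ₀ᵦ) = (kₐ − kᵦ)·Z
Z = ln(0.56/0.52) / (0.522 − 0.41) = 0.0741 / 0.112 = 0.662 km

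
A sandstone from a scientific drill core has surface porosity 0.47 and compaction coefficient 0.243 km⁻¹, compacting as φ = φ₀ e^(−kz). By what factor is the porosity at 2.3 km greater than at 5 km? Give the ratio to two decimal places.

φ(z₁)/φ(z₂) = e^(−k·z₁)/e^(−k·z₂) = e^{k(z₂−z₁)}
= exp(0.243 × 2.7) = exp(0.6561) = 1.9273

1.93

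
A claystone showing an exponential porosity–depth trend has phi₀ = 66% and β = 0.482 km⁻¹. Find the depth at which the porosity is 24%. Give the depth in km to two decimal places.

2.10 km

Invert Athy's law: z = ln(phi₀/phi) / β
z = ln(0.66/0.24) / 0.482 = ln(2.75) / 0.482 = 1.0116 / 0.482 = 2.099 km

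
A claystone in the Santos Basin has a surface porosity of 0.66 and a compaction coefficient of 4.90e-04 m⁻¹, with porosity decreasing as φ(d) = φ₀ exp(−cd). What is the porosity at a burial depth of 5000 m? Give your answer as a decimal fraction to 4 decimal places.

0.0570

Working in km (1 km = 1000 m; c in km⁻¹ = c in m⁻¹ × 1000):
φ = φ₀·exp(−c·d) = 0.66 × exp(−0.49 × 5) = 0.66 × exp(−2.45)
  = 0.66 × 0.0863 = 0.0570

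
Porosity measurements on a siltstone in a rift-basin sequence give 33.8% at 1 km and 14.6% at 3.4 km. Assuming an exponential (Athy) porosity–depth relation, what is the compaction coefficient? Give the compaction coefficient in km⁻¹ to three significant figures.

Athy: φ(d) = φ₀ e^(−kd) ⇒ φ₁/φ₂ = e^{k(d₂−d₁)} ⇒ k = ln(φ₁/φ₂)/(d₂−d₁)
k = ln(0.338/0.146) / (3.4 − 1) = ln(2.315) / 2.4 = 0.8394 / 2.4 = 0.3498 km⁻¹

0.350 km⁻¹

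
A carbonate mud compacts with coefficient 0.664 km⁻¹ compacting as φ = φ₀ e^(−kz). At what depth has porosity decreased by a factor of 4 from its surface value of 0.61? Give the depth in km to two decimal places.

φ/φ₀ = 1/4 ⇒ exp(−k·z) = 1/4 ⇒ z = ln(4) / k
z = 1.3863 / 0.664 = 2.088 km

2.09 km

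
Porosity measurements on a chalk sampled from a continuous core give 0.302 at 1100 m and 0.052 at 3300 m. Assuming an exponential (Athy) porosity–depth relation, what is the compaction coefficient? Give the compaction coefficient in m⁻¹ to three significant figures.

Working in km (1 km = 1000 m; c in km⁻¹ = c in m⁻¹ × 1000):
Athy: phi(Z) = phi₀ e^(−cZ) ⇒ phi₁/phi₂ = e^{c(Z₂−Z₁)} ⇒ c = ln(phi₁/phi₂)/(Z₂−Z₁)
c = ln(0.302/0.052) / (3.3 − 1.1) = ln(5.808) / 2.2 = 1.7592 / 2.2 = 0.7996 km⁻¹

0.000800 m⁻¹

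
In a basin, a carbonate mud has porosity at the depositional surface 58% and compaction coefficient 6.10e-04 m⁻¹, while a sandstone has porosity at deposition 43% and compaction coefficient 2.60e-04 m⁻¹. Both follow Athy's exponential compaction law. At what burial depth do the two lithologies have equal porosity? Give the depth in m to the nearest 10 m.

850 m

Working in km (1 km = 1000 m; k in km⁻¹ = k in m⁻¹ × 1000):
Set n₀ₐ e^(−kₐz) = n₀ᵦ e^(−kᵦz) ⇒ ln(n₀ₐ/n₀ᵦ) = (kₐ − kᵦ)·z
z = ln(0.58/0.43) / (0.61 − 0.26) = 0.2992 / 0.35 = 0.855 km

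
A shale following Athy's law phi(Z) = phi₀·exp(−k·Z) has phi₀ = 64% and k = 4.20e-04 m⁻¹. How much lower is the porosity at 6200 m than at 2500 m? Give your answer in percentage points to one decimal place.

17.7 percentage points

Working in km (1 km = 1000 m; k in km⁻¹ = k in m⁻¹ × 1000):
phi(2.5) = 0.64·e^(−0.42×2.5) = 0.2240
phi(6.2) = 0.64·e^(−0.42×6.2) = 0.0473
Δphi = 0.2240 − 0.0473 = 0.1766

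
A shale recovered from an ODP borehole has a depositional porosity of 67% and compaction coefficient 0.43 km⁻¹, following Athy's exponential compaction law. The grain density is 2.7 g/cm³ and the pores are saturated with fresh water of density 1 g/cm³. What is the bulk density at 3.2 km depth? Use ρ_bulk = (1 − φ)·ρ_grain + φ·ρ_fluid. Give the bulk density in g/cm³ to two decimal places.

Porosity at depth: φ = 0.67·exp(−0.43×3.2) = 0.67×0.2526 = 0.1692
Bulk density: ρ_b = (1−φ)ρ_g + φ·ρ_f = 0.8308×2.7 + 0.1692×1
       = 2.243 + 0.169 = 2.412 g/cm³

2.41 g/cm³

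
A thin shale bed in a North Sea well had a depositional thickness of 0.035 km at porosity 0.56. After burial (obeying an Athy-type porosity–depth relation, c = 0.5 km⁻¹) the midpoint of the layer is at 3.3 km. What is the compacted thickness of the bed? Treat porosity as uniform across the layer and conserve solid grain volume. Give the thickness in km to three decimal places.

Porosity at 3.3 km: n = 0.56·exp(−0.5×3.3) = 0.1075
Solid-volume conservation: h(1−n) = h₀(1−n₀) ⇒ h = h₀·(1−n₀)/(1−n)
h = 0.035 × (1 − 0.56)/(1 − 0.1075) = 0.035 × 0.4930 = 0.0173 km

0.017 km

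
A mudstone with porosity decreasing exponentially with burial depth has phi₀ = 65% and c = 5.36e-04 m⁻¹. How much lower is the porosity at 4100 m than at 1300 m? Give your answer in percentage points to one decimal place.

25.2 percentage points

Working in km (1 km = 1000 m; c in km⁻¹ = c in m⁻¹ × 1000):
phi(1.3) = 0.65·e^(−0.536×1.3) = 0.3238
phi(4.1) = 0.65·e^(−0.536×4.1) = 0.0722
Δphi = 0.3238 − 0.0722 = 0.2516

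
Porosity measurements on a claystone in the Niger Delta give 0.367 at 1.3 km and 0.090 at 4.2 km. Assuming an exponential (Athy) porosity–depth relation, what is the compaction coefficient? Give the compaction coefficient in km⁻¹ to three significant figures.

Athy: n(d) = n₀ e^(−kd) ⇒ n₁/n₂ = e^{k(d₂−d₁)} ⇒ k = ln(n₁/n₂)/(d₂−d₁)
k = ln(0.367/0.09) / (4.2 − 1.3) = ln(4.078) / 2.9 = 1.4056 / 2.9 = 0.4847 km⁻¹

0.485 km⁻¹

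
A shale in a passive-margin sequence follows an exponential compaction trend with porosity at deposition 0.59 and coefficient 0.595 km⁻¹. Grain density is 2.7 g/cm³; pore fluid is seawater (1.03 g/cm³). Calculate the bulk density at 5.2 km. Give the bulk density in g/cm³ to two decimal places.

Porosity at depth: φ = 0.59·exp(−0.595×5.2) = 0.59×0.0453 = 0.0267
Bulk density: ρ_b = (1−φ)ρ_g + φ·ρ_f = 0.9733×2.7 + 0.0267×1.03
       = 2.628 + 0.028 = 2.655 g/cm³

2.66 g/cm³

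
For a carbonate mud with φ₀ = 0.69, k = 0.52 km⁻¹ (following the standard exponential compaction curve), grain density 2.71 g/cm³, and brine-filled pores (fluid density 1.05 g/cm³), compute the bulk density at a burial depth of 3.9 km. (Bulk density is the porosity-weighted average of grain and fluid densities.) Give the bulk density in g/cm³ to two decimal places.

2.56 g/cm³

Porosity at depth: φ = 0.69·exp(−0.52×3.9) = 0.69×0.1316 = 0.0908
Bulk density: ρ_b = (1−φ)ρ_g + φ·ρ_f = 0.9092×2.71 + 0.0908×1.05
       = 2.464 + 0.095 = 2.559 g/cm³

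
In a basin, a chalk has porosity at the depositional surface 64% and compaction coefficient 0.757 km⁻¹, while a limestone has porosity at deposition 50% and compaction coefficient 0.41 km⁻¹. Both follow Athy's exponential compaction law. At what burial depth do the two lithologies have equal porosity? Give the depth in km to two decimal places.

0.71 km

Set phi₀ₐ e^(−kₐd) = phi₀ᵦ e^(−kᵦd) ⇒ ln(phi₀ₐ/phi₀ᵦ) = (kₐ − kᵦ)·d
d = ln(0.64/0.5) / (0.757 − 0.41) = 0.2469 / 0.347 = 0.711 km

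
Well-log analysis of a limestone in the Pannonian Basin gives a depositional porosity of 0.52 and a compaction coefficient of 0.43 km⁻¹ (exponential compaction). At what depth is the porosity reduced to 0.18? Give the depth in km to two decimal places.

2.47 km

Invert Athy's law: z = ln(φ₀/φ) / β
z = ln(0.52/0.18) / 0.43 = ln(2.889) / 0.43 = 1.0609 / 0.43 = 2.467 km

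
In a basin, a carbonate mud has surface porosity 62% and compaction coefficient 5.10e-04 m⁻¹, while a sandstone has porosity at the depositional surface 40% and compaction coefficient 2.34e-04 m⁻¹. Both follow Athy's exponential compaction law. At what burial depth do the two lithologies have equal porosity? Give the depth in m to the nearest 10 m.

Working in km (1 km = 1000 m; k in km⁻¹ = k in m⁻¹ × 1000):
Set phi₀ₐ e^(−kₐZ) = phi₀ᵦ e^(−kᵦZ) ⇒ ln(phi₀ₐ/phi₀ᵦ) = (kₐ − kᵦ)·Z
Z = ln(0.62/0.4) / (0.51 − 0.234) = 0.4383 / 0.276 = 1.588 km

1590 m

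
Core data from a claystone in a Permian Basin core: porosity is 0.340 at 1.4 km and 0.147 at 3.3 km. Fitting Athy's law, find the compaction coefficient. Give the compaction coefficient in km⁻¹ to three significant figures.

0.441 km⁻¹

Athy: n(z) = n₀ e^(−cz) ⇒ n₁/n₂ = e^{c(z₂−z₁)} ⇒ c = ln(n₁/n₂)/(z₂−z₁)
c = ln(0.34/0.147) / (3.3 − 1.4) = ln(2.313) / 1.9 = 0.8385 / 1.9 = 0.4413 km⁻¹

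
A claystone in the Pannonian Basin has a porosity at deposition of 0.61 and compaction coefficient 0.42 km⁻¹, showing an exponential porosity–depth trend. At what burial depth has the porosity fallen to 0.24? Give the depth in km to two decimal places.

Invert Athy's law: d = ln(phi₀/phi) / β
d = ln(0.61/0.24) / 0.42 = ln(2.542) / 0.42 = 0.9328 / 0.42 = 2.221 km

2.22 km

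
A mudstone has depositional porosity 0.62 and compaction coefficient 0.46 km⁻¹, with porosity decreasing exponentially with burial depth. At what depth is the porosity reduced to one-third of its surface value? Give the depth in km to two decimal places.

phi/phi₀ = 1/3 ⇒ exp(−β·z) = 1/3 ⇒ z = ln(3) / β
z = 1.0986 / 0.46 = 2.388 km

2.39 km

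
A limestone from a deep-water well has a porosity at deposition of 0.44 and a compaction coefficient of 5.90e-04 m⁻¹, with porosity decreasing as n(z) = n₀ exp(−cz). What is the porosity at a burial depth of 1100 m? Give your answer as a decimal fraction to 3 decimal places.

0.230

Working in km (1 km = 1000 m; c in km⁻¹ = c in m⁻¹ × 1000):
n = n₀·exp(−c·z) = 0.44 × exp(−0.59 × 1.1) = 0.44 × exp(−0.649)
  = 0.44 × 0.5226 = 0.2299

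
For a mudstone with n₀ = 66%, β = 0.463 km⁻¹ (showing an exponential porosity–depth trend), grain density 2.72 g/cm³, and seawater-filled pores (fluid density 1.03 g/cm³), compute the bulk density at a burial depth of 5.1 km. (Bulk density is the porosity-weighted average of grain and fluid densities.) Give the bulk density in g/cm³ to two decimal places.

2.61 g/cm³

Porosity at depth: n = 0.66·exp(−0.463×5.1) = 0.66×0.0943 = 0.0622
Bulk density: ρ_b = (1−n)ρ_g + n·ρ_f = 0.9378×2.72 + 0.0622×1.03
       = 2.551 + 0.064 = 2.615 g/cm³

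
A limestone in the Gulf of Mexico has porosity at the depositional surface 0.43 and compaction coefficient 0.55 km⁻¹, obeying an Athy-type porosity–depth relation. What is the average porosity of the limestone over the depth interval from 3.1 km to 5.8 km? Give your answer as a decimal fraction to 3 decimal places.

0.041

⟨n⟩ = (1/(d₂−d₁)) ∫ n₀ e^(−kd) dd = n₀·(e^(−k·d₁) − e^(−k·d₂)) / (k·(d₂−d₁))
e^(−0.55×3.1) = 0.1818; e^(−0.55×5.8) = 0.0412
⟨n⟩ = 0.43 × (0.1818 − 0.0412) / (0.55 × 2.7) = 0.43 × 0.0947 = 0.0407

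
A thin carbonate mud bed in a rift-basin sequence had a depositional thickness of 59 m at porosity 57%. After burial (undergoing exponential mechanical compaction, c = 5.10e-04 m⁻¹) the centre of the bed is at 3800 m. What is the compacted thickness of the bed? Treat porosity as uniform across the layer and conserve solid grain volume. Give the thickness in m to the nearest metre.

Working in km (1 km = 1000 m; c in km⁻¹ = c in m⁻¹ × 1000):
Porosity at 3.8 km: n = 0.57·exp(−0.51×3.8) = 0.0821
Solid-volume conservation: h(1−n) = h₀(1−n₀) ⇒ h = h₀·(1−n₀)/(1−n)
h = 0.059 × (1 − 0.57)/(1 − 0.0821) = 0.059 × 0.4684 = 0.0276 km

28 m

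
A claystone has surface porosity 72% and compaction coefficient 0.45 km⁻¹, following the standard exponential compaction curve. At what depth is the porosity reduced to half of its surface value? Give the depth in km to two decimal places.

n/n₀ = 1/2 ⇒ exp(−β·d) = 1/2 ⇒ d = ln(2) / β
d = 0.6931 / 0.45 = 1.540 km

1.54 km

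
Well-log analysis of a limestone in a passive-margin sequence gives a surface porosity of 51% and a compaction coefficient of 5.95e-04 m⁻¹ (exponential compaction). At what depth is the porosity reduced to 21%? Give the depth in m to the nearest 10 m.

1490 m

Working in km (1 km = 1000 m; c in km⁻¹ = c in m⁻¹ × 1000):
Invert Athy's law: Z = ln(φ₀/φ) / c
Z = ln(0.51/0.21) / 0.595 = ln(2.429) / 0.595 = 0.8873 / 0.595 = 1.491 km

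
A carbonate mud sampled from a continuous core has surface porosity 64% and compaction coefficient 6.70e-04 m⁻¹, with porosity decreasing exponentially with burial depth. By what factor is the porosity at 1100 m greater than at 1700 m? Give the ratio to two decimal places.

Working in km (1 km = 1000 m; c in km⁻¹ = c in m⁻¹ × 1000):
phi(Z₁)/phi(Z₂) = e^(−c·Z₁)/e^(−c·Z₂) = e^{c(Z₂−Z₁)}
= exp(0.67 × 0.6) = exp(0.402) = 1.4948

1.49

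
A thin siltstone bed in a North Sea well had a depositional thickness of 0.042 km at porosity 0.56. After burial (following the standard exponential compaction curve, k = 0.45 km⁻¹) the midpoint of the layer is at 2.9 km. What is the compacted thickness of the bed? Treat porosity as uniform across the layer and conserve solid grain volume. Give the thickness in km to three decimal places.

Porosity at 2.9 km: phi = 0.56·exp(−0.45×2.9) = 0.1519
Solid-volume conservation: h(1−phi) = h₀(1−phi₀) ⇒ h = h₀·(1−phi₀)/(1−phi)
h = 0.042 × (1 − 0.56)/(1 − 0.1519) = 0.042 × 0.5188 = 0.0218 km

0.022 km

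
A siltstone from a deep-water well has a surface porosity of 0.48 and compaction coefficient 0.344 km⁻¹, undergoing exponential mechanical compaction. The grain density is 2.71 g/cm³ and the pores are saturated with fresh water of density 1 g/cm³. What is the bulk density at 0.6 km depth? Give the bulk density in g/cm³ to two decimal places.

2.04 g/cm³

Porosity at depth: φ = 0.48·exp(−0.344×0.6) = 0.48×0.8135 = 0.3905
Bulk density: ρ_b = (1−φ)ρ_g + φ·ρ_f = 0.6095×2.71 + 0.3905×1
       = 1.652 + 0.390 = 2.042 g/cm³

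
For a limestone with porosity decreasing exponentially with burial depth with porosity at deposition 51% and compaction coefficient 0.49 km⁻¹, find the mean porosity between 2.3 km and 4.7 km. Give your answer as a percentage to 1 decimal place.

⟨phi⟩ = (1/(d₂−d₁)) ∫ phi₀ e^(−cd) dd = phi₀·(e^(−c·d₁) − e^(−c·d₂)) / (c·(d₂−d₁))
e^(−0.49×2.3) = 0.3240; e^(−0.49×4.7) = 0.1000
⟨phi⟩ = 0.51 × (0.3240 − 0.1000) / (0.49 × 2.4) = 0.51 × 0.1905 = 0.0972

9.7%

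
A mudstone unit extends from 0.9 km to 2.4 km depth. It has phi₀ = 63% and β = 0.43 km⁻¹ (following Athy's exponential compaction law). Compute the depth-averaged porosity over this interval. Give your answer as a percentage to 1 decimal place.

31.5%

⟨phi⟩ = (1/(Z₂−Z₁)) ∫ phi₀ e^(−βZ) dZ = phi₀·(e^(−β·Z₁) − e^(−β·Z₂)) / (β·(Z₂−Z₁))
e^(−0.43×0.9) = 0.6791; e^(−0.43×2.4) = 0.3563
⟨phi⟩ = 0.63 × (0.6791 − 0.3563) / (0.43 × 1.5) = 0.63 × 0.5005 = 0.3153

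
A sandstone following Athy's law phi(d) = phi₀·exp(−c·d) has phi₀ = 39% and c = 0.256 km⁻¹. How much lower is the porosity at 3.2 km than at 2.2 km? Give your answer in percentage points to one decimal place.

phi(2.2) = 0.39·e^(−0.256×2.2) = 0.2221
phi(3.2) = 0.39·e^(−0.256×3.2) = 0.1719
Δphi = 0.2221 − 0.1719 = 0.0502

5.0 percentage points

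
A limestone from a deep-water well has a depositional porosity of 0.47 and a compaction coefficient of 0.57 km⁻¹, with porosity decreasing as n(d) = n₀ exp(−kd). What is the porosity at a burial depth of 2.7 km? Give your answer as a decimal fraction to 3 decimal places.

0.101

n = n₀·exp(−k·d) = 0.47 × exp(−0.57 × 2.7) = 0.47 × exp(−1.539)
  = 0.47 × 0.2146 = 0.1009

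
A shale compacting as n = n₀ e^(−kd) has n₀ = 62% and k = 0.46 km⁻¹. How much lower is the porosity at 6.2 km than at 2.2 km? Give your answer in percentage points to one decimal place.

n(2.2) = 0.62·e^(−0.46×2.2) = 0.2254
n(6.2) = 0.62·e^(−0.46×6.2) = 0.0358
Δn = 0.2254 − 0.0358 = 0.1896

19.0 percentage points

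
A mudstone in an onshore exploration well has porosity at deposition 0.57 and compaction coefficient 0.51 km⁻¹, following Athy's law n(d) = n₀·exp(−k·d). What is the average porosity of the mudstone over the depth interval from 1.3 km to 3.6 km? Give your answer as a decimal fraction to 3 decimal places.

0.173

⟨n⟩ = (1/(d₂−d₁)) ∫ n₀ e^(−kd) dd = n₀·(e^(−k·d₁) − e^(−k·d₂)) / (k·(d₂−d₁))
e^(−0.51×1.3) = 0.5153; e^(−0.51×3.6) = 0.1595
⟨n⟩ = 0.57 × (0.5153 − 0.1595) / (0.51 × 2.3) = 0.57 × 0.3034 = 0.1729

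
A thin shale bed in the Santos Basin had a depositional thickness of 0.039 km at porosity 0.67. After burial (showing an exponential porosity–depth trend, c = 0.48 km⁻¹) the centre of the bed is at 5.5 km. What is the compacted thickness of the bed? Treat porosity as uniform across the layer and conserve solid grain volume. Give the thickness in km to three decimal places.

Porosity at 5.5 km: n = 0.67·exp(−0.48×5.5) = 0.0478
Solid-volume conservation: h(1−n) = h₀(1−n₀) ⇒ h = h₀·(1−n₀)/(1−n)
h = 0.039 × (1 − 0.67)/(1 − 0.0478) = 0.039 × 0.3466 = 0.0135 km

0.014 km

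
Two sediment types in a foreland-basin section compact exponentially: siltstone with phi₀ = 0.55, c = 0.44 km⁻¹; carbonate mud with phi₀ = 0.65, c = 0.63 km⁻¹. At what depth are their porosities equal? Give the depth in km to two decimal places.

Set phi₀ₐ e^(−cₐd) = phi₀ᵦ e^(−cᵦd) ⇒ ln(phi₀ₐ/phi₀ᵦ) = (cₐ − cᵦ)·d
d = ln(0.55/0.65) / (0.44 − 0.63) = -0.1671 / -0.19 = 0.879 km

0.88 km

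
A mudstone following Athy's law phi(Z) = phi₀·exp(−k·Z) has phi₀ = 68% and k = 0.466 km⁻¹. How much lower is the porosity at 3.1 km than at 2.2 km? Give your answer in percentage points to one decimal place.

8.4 percentage points

phi(2.2) = 0.68·e^(−0.466×2.2) = 0.2439
phi(3.1) = 0.68·e^(−0.466×3.1) = 0.1604
Δphi = 0.2439 − 0.1604 = 0.0836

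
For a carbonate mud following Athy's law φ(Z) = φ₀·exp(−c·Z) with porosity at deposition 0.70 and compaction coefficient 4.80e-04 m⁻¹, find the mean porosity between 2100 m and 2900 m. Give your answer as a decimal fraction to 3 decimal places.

Working in km (1 km = 1000 m; c in km⁻¹ = c in m⁻¹ × 1000):
⟨φ⟩ = (1/(Z₂−Z₁)) ∫ φ₀ e^(−cZ) dZ = φ₀·(e^(−c·Z₁) − e^(−c·Z₂)) / (c·(Z₂−Z₁))
e^(−0.48×2.1) = 0.3649; e^(−0.48×2.9) = 0.2486
⟨φ⟩ = 0.7 × (0.3649 − 0.2486) / (0.48 × 0.8) = 0.7 × 0.3030 = 0.2121

0.212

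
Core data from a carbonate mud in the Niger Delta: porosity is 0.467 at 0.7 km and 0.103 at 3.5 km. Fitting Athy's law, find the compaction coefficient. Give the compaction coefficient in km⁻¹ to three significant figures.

Athy: phi(z) = phi₀ e^(−cz) ⇒ phi₁/phi₂ = e^{c(z₂−z₁)} ⇒ c = ln(phi₁/phi₂)/(z₂−z₁)
c = ln(0.467/0.103) / (3.5 − 0.7) = ln(4.534) / 2.8 = 1.5116 / 2.8 = 0.5399 km⁻¹

0.540 km⁻¹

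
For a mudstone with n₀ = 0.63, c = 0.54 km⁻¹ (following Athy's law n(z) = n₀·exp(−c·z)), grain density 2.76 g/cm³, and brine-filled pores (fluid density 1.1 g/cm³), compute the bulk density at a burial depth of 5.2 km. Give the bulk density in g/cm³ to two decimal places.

2.70 g/cm³

Porosity at depth: n = 0.63·exp(−0.54×5.2) = 0.63×0.0603 = 0.0380
Bulk density: ρ_b = (1−n)ρ_g + n·ρ_f = 0.9620×2.76 + 0.0380×1.1
       = 2.655 + 0.042 = 2.697 g/cm³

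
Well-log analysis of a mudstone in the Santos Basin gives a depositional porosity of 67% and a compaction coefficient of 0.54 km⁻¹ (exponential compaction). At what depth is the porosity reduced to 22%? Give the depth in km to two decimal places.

Invert Athy's law: Z = ln(φ₀/φ) / k
Z = ln(0.67/0.22) / 0.54 = ln(3.045) / 0.54 = 1.1137 / 0.54 = 2.062 km

2.06 km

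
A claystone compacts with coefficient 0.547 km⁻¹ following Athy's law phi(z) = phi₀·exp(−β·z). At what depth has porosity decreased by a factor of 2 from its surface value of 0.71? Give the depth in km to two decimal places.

1.27 km

phi/phi₀ = 1/2 ⇒ exp(−β·z) = 1/2 ⇒ z = ln(2) / β
z = 0.6931 / 0.547 = 1.267 km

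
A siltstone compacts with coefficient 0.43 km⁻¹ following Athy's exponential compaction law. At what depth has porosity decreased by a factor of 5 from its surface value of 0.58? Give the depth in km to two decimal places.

3.74 km

φ/φ₀ = 1/5 ⇒ exp(−c·d) = 1/5 ⇒ d = ln(5) / c
d = 1.6094 / 0.43 = 3.743 km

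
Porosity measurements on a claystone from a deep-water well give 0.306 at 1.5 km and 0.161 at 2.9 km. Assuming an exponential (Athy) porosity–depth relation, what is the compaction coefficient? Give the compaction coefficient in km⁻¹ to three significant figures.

Athy: n(d) = n₀ e^(−cd) ⇒ n₁/n₂ = e^{c(d₂−d₁)} ⇒ c = ln(n₁/n₂)/(d₂−d₁)
c = ln(0.306/0.161) / (2.9 − 1.5) = ln(1.901) / 1.4 = 0.6422 / 1.4 = 0.4587 km⁻¹

0.459 km⁻¹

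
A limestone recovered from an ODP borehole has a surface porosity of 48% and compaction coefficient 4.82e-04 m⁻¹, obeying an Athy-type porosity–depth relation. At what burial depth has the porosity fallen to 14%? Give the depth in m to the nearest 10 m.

2560 m

Working in km (1 km = 1000 m; k in km⁻¹ = k in m⁻¹ × 1000):
Invert Athy's law: z = ln(phi₀/phi) / k
z = ln(0.48/0.14) / 0.482 = ln(3.429) / 0.482 = 1.2321 / 0.482 = 2.556 km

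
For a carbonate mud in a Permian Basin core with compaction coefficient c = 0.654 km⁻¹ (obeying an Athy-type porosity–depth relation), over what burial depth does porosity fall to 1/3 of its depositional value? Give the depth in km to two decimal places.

1.68 km

n/n₀ = 1/3 ⇒ exp(−c·z) = 1/3 ⇒ z = ln(3) / c
z = 1.0986 / 0.654 = 1.680 km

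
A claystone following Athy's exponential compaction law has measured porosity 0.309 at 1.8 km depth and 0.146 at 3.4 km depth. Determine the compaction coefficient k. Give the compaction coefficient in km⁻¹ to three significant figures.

Athy: n(Z) = n₀ e^(−kZ) ⇒ n₁/n₂ = e^{k(Z₂−Z₁)} ⇒ k = ln(n₁/n₂)/(Z₂−Z₁)
k = ln(0.309/0.146) / (3.4 − 1.8) = ln(2.116) / 1.6 = 0.7497 / 1.6 = 0.4686 km⁻¹

0.469 km⁻¹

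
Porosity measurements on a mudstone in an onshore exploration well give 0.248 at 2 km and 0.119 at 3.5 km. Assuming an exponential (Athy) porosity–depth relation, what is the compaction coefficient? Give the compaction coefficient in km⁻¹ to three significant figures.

Athy: phi(z) = phi₀ e^(−cz) ⇒ phi₁/phi₂ = e^{c(z₂−z₁)} ⇒ c = ln(phi₁/phi₂)/(z₂−z₁)
c = ln(0.248/0.119) / (3.5 − 2) = ln(2.084) / 1.5 = 0.7343 / 1.5 = 0.4895 km⁻¹

0.490 km⁻¹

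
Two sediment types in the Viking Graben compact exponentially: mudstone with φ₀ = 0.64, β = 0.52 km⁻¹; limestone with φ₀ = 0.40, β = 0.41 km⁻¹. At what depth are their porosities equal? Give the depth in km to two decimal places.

4.27 km

Set φ₀ₐ e^(−βₐZ) = φ₀ᵦ e^(−βᵦZ) ⇒ ln(φ₀ₐ/φ₀ᵦ) = (βₐ − βᵦ)·Z
Z = ln(0.64/0.4) / (0.52 − 0.41) = 0.4700 / 0.11 = 4.273 km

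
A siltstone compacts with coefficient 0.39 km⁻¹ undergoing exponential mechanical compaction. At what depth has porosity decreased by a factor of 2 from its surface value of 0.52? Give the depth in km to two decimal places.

1.78 km

φ/φ₀ = 1/2 ⇒ exp(−c·z) = 1/2 ⇒ z = ln(2) / c
z = 0.6931 / 0.39 = 1.777 km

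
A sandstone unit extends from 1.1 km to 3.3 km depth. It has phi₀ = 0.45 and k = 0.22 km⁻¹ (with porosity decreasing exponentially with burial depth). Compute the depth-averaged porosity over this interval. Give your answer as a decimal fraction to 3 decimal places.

0.280

⟨phi⟩ = (1/(d₂−d₁)) ∫ phi₀ e^(−kd) dd = phi₀·(e^(−k·d₁) − e^(−k·d₂)) / (k·(d₂−d₁))
e^(−0.22×1.1) = 0.7851; e^(−0.22×3.3) = 0.4838
⟨phi⟩ = 0.45 × (0.7851 − 0.4838) / (0.22 × 2.2) = 0.45 × 0.6223 = 0.2801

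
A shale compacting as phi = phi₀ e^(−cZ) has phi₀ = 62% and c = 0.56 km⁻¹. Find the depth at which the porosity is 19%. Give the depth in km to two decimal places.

2.11 km

Invert Athy's law: Z = ln(phi₀/phi) / c
Z = ln(0.62/0.19) / 0.56 = ln(3.263) / 0.56 = 1.1827 / 0.56 = 2.112 km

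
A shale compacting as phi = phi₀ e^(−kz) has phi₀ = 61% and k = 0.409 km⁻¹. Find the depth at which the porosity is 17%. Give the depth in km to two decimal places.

Invert Athy's law: z = ln(phi₀/phi) / k
z = ln(0.61/0.17) / 0.409 = ln(3.588) / 0.409 = 1.2777 / 0.409 = 3.124 km

3.12 km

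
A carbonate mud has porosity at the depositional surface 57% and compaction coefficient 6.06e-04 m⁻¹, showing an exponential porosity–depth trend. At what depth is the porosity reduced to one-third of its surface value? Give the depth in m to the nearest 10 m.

1810 m

Working in km (1 km = 1000 m; β in km⁻¹ = β in m⁻¹ × 1000):
φ/φ₀ = 1/3 ⇒ exp(−β·Z) = 1/3 ⇒ Z = ln(3) / β
Z = 1.0986 / 0.606 = 1.813 km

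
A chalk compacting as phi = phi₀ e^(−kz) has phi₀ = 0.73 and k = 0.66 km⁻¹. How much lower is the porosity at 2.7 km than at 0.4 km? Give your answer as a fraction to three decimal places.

phi(0.4) = 0.73·e^(−0.66×0.4) = 0.5606
phi(2.7) = 0.73·e^(−0.66×2.7) = 0.1229
Δphi = 0.5606 − 0.1229 = 0.4378

0.438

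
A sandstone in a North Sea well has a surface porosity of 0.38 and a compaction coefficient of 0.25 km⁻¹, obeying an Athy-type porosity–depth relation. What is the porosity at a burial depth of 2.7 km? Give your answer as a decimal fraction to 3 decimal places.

0.193

phi = phi₀·exp(−β·Z) = 0.38 × exp(−0.25 × 2.7) = 0.38 × exp(−0.675)
  = 0.38 × 0.5092 = 0.1935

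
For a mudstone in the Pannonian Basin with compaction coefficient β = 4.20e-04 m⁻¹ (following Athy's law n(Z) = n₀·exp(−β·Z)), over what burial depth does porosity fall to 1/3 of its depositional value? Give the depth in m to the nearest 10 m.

Working in km (1 km = 1000 m; β in km⁻¹ = β in m⁻¹ × 1000):
n/n₀ = 1/3 ⇒ exp(−β·Z) = 1/3 ⇒ Z = ln(3) / β
Z = 1.0986 / 0.42 = 2.616 km

2620 m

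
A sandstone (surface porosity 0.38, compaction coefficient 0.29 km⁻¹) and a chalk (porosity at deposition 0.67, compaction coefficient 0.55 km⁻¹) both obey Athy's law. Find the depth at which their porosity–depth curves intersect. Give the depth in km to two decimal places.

Set phi₀ₐ e^(−βₐZ) = phi₀ᵦ e^(−βᵦZ) ⇒ ln(phi₀ₐ/phi₀ᵦ) = (βₐ − βᵦ)·Z
Z = ln(0.38/0.67) / (0.29 − 0.55) = -0.5671 / -0.26 = 2.181 km

2.18 km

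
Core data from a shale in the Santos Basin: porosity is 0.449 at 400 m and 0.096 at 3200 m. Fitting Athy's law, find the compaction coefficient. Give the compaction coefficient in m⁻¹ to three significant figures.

Working in km (1 km = 1000 m; k in km⁻¹ = k in m⁻¹ × 1000):
Athy: phi(Z) = phi₀ e^(−kZ) ⇒ phi₁/phi₂ = e^{k(Z₂−Z₁)} ⇒ k = ln(phi₁/phi₂)/(Z₂−Z₁)
k = ln(0.449/0.096) / (3.2 − 0.4) = ln(4.677) / 2.8 = 1.5427 / 2.8 = 0.551 km⁻¹

0.000551 m⁻¹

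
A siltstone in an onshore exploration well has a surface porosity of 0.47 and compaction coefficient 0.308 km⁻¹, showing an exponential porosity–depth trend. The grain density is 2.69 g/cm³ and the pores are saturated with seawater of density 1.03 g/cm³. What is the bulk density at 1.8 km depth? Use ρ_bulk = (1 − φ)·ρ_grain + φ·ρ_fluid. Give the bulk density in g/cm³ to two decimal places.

Porosity at depth: φ = 0.47·exp(−0.308×1.8) = 0.47×0.5744 = 0.2700
Bulk density: ρ_b = (1−φ)ρ_g + φ·ρ_f = 0.7300×2.69 + 0.2700×1.03
       = 1.964 + 0.278 = 2.242 g/cm³

2.24 g/cm³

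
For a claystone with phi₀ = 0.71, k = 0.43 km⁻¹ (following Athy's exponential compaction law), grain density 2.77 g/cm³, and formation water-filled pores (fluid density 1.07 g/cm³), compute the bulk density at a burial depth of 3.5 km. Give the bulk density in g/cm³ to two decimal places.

2.50 g/cm³

Porosity at depth: phi = 0.71·exp(−0.43×3.5) = 0.71×0.2220 = 0.1576
Bulk density: ρ_b = (1−phi)ρ_g + phi·ρ_f = 0.8424×2.77 + 0.1576×1.07
       = 2.333 + 0.169 = 2.502 g/cm³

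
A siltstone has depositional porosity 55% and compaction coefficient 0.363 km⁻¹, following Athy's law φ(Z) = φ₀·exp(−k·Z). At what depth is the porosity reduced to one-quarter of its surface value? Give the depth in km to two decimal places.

φ/φ₀ = 1/4 ⇒ exp(−k·Z) = 1/4 ⇒ Z = ln(4) / k
Z = 1.3863 / 0.363 = 3.819 km

3.82 km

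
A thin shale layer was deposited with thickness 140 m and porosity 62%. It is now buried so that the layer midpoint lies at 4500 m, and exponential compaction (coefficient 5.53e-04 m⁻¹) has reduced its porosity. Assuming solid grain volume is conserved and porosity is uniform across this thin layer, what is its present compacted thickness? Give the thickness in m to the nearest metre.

56 m

Working in km (1 km = 1000 m; k in km⁻¹ = k in m⁻¹ × 1000):
Porosity at 4.5 km: phi = 0.62·exp(−0.553×4.5) = 0.0515
Solid-volume conservation: h(1−phi) = h₀(1−phi₀) ⇒ h = h₀·(1−phi₀)/(1−phi)
h = 0.14 × (1 − 0.62)/(1 − 0.0515) = 0.14 × 0.4006 = 0.0561 km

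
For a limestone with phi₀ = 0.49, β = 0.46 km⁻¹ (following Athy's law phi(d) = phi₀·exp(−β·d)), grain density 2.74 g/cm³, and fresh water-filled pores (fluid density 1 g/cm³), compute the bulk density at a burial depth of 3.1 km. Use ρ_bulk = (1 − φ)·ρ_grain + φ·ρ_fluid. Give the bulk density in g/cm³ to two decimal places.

Porosity at depth: phi = 0.49·exp(−0.46×3.1) = 0.49×0.2403 = 0.1177
Bulk density: ρ_b = (1−phi)ρ_g + phi·ρ_f = 0.8823×2.74 + 0.1177×1
       = 2.417 + 0.118 = 2.535 g/cm³

2.54 g/cm³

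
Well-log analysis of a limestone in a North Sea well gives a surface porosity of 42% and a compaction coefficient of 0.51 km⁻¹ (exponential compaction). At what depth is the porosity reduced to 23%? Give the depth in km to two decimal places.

1.18 km

Invert Athy's law: Z = ln(n₀/n) / c
Z = ln(0.42/0.23) / 0.51 = ln(1.826) / 0.51 = 0.6022 / 0.51 = 1.181 km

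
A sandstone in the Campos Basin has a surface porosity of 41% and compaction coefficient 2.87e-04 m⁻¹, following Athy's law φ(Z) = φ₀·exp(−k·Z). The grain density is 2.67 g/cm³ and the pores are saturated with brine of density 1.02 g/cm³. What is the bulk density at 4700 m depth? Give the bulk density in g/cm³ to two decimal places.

2.49 g/cm³

Working in km (1 km = 1000 m; k in km⁻¹ = k in m⁻¹ × 1000):
Porosity at depth: φ = 0.41·exp(−0.287×4.7) = 0.41×0.2595 = 0.1064
Bulk density: ρ_b = (1−φ)ρ_g + φ·ρ_f = 0.8936×2.67 + 0.1064×1.02
       = 2.386 + 0.109 = 2.494 g/cm³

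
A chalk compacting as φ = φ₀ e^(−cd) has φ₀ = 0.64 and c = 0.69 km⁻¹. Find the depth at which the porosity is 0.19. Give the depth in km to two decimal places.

1.76 km

Invert Athy's law: d = ln(φ₀/φ) / c
d = ln(0.64/0.19) / 0.69 = ln(3.368) / 0.69 = 1.2144 / 0.69 = 1.760 km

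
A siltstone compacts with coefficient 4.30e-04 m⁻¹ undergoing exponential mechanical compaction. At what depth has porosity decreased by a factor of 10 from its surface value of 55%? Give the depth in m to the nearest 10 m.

Working in km (1 km = 1000 m; β in km⁻¹ = β in m⁻¹ × 1000):
phi/phi₀ = 1/10 ⇒ exp(−β·d) = 1/10 ⇒ d = ln(10) / β
d = 2.3026 / 0.43 = 5.355 km

5350 m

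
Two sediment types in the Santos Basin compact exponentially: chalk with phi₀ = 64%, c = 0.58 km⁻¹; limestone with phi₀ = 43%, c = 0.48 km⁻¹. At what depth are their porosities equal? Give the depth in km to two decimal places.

3.98 km

Set phi₀ₐ e^(−cₐd) = phi₀ᵦ e^(−cᵦd) ⇒ ln(phi₀ₐ/phi₀ᵦ) = (cₐ − cᵦ)·d
d = ln(0.64/0.43) / (0.58 − 0.48) = 0.3977 / 0.1 = 3.977 km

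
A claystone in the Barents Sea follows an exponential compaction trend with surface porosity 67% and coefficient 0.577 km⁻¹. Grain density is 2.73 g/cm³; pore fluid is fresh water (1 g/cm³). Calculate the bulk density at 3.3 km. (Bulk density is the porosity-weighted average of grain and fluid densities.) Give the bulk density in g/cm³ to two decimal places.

Porosity at depth: n = 0.67·exp(−0.577×3.3) = 0.67×0.1490 = 0.0998
Bulk density: ρ_b = (1−n)ρ_g + n·ρ_f = 0.9002×2.73 + 0.0998×1
       = 2.458 + 0.100 = 2.557 g/cm³

2.56 g/cm³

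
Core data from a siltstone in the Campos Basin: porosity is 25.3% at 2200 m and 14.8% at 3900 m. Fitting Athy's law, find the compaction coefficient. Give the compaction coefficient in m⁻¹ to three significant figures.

0.000315 m⁻¹

Working in km (1 km = 1000 m; k in km⁻¹ = k in m⁻¹ × 1000):
Athy: phi(d) = phi₀ e^(−kd) ⇒ phi₁/phi₂ = e^{k(d₂−d₁)} ⇒ k = ln(phi₁/phi₂)/(d₂−d₁)
k = ln(0.253/0.148) / (3.9 − 2.2) = ln(1.709) / 1.7 = 0.5362 / 1.7 = 0.3154 km⁻¹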